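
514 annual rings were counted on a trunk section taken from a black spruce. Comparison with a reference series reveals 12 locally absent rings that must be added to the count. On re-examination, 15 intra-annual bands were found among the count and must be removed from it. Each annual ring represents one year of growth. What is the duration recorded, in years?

After corrections the count is 514 − 15 + 12 = 511 annual rings.
One annual ring per year makes the duration 511 years.

511 yr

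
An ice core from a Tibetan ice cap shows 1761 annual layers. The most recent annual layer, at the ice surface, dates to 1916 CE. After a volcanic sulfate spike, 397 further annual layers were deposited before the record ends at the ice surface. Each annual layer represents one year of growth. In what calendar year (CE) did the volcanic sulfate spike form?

1519 CE

397 annual layers post-date the volcanic sulfate spike.
Counting back 397 years from 1916 CE places the volcanic sulfate spike in 1916 − 397 = 1519 CE.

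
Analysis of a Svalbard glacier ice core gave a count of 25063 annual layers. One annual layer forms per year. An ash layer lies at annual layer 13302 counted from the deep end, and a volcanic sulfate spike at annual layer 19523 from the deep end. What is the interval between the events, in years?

The two markers are separated by 19523 − 13302 = 6221 annual layers.
At one annual layer per year, 6221 years elapsed between them.

6221 years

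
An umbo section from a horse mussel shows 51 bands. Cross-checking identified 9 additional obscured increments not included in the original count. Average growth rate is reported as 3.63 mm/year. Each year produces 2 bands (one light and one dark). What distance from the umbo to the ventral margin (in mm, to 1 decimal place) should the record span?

108.9 mm

After corrections the count is 51 + 9 = 60 bands.
With 2 bands per year, 60 / 2 = 30 years.
Predicted length = 3.63 mm/year × 30 years = 108.9 mm.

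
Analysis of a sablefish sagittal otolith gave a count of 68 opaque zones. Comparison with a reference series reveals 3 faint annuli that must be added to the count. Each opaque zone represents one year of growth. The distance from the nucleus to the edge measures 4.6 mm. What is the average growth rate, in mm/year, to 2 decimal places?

0.06 mm/year

After corrections the count is 68 + 3 = 71 opaque zones.
4.6 mm over 71 years gives 4.6 / 71 ≈ 0.06 mm/year.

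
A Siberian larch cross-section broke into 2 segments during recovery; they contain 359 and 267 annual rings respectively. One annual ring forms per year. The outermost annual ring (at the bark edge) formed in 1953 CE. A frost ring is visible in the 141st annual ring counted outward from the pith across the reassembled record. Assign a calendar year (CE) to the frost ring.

1468 CE

Total annual rings = 359 + 267 = 626.
Between annual ring 141 and the bark edge there are 626 − 141 = 485 annual rings.
The annual ring at the bark edge is 1953 CE, so the frost ring dates to 1953 − 485 = 1468 CE.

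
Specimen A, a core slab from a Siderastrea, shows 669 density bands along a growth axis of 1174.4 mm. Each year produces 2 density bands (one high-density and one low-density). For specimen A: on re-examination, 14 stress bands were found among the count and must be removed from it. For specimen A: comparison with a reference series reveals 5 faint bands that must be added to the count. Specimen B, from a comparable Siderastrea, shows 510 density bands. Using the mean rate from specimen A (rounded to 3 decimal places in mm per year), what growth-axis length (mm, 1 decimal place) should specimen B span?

Specimen A: after corrections the count is 669 − 14 + 5 = 660 density bands.
Specimen A: 660 density bands at 2 per year is 660 / 2 = 330 years.
A: 1174.4 mm over 330 years gives 1174.4 / 330 ≈ 3.559 mm per year.
Specimen B: with 2 density bands per year, 510 / 2 = 255 years. For B, 3.559 mm/year × 255 years = 907.5 mm.

907.5 mm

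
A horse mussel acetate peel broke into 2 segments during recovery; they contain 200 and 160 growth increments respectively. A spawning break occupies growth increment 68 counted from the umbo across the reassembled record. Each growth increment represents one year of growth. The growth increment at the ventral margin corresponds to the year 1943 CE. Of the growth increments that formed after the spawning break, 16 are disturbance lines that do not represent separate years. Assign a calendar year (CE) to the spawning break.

1667 CE

Total growth increments = 200 + 160 = 360.
360 − 68 = 292 growth increments lie beyond the spawning break toward the ventral margin.
Excluding 16 false growth increments: 292 − 16 = 276.
Counting back 276 years from 1943 CE places the spawning break in 1943 − 276 = 1667 CE.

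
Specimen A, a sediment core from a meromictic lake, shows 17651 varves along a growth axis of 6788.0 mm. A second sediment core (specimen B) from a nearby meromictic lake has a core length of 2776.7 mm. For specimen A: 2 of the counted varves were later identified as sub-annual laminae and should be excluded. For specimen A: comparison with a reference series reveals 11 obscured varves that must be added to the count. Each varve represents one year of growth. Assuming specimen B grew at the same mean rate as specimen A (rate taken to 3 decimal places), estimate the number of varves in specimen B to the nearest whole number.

Specimen A: after corrections the count is 17651 − 2 + 11 = 17660 varves.
A: Mean rate = 6788.0 mm / 17660 years ≈ 0.384 mm per year.
Specimen B: 2776.7 mm / 0.384 mm per year = 7230.99 years ≈ 7231 varves.

7231 varves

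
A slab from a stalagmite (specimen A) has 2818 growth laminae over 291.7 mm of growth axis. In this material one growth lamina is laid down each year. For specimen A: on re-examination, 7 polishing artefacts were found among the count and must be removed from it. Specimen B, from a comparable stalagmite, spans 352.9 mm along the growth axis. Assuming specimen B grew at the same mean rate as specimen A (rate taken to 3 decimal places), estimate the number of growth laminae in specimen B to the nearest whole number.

Specimen A: true growth lamina count = 2818 − 7 = 2811.
A: Extension rate ≈ 291.7 / 2811 = 0.104 mm/yr.
Specimen B: 352.9 mm / 0.104 mm per year = 3393.27 years ≈ 3393 growth laminae.

3393 growth laminae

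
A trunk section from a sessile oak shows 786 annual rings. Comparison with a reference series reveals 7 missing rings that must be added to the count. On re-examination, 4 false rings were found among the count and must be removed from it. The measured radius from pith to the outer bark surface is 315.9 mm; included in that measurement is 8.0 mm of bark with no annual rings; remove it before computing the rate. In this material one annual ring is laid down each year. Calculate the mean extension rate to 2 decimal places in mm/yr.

After corrections the count is 786 − 4 + 7 = 789 annual rings.
Net length = 315.9 − 8.0 = 307.9 mm.
Extension rate ≈ 307.9 / 789 = 0.39 mm/yr.

0.39 mm/yr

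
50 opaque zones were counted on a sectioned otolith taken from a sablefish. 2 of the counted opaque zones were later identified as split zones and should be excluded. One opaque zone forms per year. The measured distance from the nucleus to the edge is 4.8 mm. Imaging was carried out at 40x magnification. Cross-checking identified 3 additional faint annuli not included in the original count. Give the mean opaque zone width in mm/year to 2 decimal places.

After corrections the count is 50 − 2 + 3 = 51 opaque zones.
4.8 mm over 51 years gives 4.8 / 51 ≈ 0.09 mm/year.

0.09 mm/year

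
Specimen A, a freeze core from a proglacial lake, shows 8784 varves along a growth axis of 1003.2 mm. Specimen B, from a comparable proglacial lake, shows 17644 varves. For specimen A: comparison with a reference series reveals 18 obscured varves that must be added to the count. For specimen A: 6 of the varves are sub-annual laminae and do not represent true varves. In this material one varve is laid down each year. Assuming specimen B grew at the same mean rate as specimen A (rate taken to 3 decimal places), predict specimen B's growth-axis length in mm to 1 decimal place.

2011.4 mm

Specimen A: after corrections the count is 8784 − 6 + 18 = 8796 varves.
A: Mean rate = 1003.2 mm / 8796 years ≈ 0.114 mm/year.
B's length ≈ 0.114 × 17644 = 2011.4 mm.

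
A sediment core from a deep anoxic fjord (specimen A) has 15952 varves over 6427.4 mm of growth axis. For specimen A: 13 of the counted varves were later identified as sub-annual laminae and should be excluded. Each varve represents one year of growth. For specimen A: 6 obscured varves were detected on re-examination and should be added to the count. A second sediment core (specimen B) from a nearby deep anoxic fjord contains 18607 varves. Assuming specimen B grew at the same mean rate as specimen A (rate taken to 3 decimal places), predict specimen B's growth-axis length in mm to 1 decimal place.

7498.6 mm

Specimen A: adjusted count: 15952 − 13 + 6 = 15945 varves.
A: Mean rate = 6427.4 mm / 15945 years ≈ 0.403 mm/yr.
B's length ≈ 0.403 × 18607 = 7498.6 mm.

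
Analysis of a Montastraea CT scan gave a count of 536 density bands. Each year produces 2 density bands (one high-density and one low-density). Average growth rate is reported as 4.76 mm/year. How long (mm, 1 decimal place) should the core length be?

Dividing by 2 density bands per year: 536 / 2 = 268 years.
Length ≈ 4.76 × 268 = 1275.7 mm.

1275.7 mm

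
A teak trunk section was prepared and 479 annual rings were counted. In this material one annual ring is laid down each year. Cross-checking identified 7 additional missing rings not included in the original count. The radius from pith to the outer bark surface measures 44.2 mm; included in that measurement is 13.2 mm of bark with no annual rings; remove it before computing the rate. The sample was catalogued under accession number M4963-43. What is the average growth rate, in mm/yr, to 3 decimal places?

True annual ring count = 479 + 7 = 486.
The growth record spans 44.2 − 13.2 = 31.0 mm.
Mean rate = 31.0 mm / 486 years ≈ 0.064 mm/yr.

0.064 mm/yr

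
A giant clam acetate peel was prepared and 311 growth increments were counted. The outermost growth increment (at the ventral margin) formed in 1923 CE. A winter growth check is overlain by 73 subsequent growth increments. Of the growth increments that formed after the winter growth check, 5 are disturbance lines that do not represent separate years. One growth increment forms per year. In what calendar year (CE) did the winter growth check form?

1855 CE

73 growth increments post-date the winter growth check.
Removing the 5 false growth increments leaves 73 − 5 = 68 true growth increments beyond the winter growth check.
1923 − 68 = 1855 CE.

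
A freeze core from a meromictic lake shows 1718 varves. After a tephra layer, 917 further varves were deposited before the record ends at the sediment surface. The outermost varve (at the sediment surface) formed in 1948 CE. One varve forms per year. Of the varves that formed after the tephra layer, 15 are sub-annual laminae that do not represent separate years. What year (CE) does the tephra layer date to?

There are 917 varves younger than the tephra layer.
Removing the 15 false varves leaves 917 − 15 = 902 true varves beyond the tephra layer.
The varve at the sediment surface is 1948 CE, so the tephra layer dates to 1948 − 902 = 1046 CE.

1046 CE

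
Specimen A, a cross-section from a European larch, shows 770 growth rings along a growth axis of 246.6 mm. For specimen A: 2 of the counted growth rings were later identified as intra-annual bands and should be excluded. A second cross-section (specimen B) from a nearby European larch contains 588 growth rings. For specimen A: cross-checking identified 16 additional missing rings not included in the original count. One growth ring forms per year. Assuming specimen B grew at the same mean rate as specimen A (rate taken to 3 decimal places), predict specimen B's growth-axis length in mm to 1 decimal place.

185.2 mm

Specimen A: correcting the raw count gives 770 − 2 + 16 = 784 true growth rings.
A: Extension rate ≈ 246.6 / 784 = 0.315 mm/yr.
For B, 0.315 mm/year × 588 years = 185.2 mm.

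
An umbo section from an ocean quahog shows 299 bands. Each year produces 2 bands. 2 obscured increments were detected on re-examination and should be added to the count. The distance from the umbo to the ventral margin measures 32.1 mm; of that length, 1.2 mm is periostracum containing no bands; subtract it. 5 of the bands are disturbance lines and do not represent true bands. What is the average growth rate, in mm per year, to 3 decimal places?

0.209 mm per year

Correcting the raw count gives 299 − 5 + 2 = 296 true bands.
296 bands at 2 per year is 296 / 2 = 148 years.
Net length = 32.1 − 1.2 = 30.9 mm.
30.9 mm over 148 years gives 30.9 / 148 ≈ 0.209 mm per year.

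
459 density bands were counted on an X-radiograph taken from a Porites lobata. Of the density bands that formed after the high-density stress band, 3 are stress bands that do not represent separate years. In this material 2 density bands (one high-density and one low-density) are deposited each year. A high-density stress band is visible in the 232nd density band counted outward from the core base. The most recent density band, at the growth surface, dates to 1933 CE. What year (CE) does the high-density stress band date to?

459 − 232 = 227 density bands lie beyond the high-density stress band toward the growth surface.
Removing the 3 false density bands leaves 227 − 3 = 224 true density bands beyond the high-density stress band.
With 2 density bands per year, 224 / 2 = 112 years.
Counting back 112 years from 1933 CE places the high-density stress band in 1933 − 112 = 1821 CE.

1821 CE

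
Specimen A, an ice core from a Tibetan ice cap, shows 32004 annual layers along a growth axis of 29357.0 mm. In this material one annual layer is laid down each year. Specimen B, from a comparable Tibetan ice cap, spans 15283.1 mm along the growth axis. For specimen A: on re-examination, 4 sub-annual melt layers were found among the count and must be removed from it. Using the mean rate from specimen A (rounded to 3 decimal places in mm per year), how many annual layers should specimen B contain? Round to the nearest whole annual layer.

Specimen A: correcting the raw count gives 32004 − 4 = 32000 true annual layers.
A: 29357.0 mm over 32000 years gives 29357.0 / 32000 ≈ 0.917 mm/yr.
Specimen B: 15283.1 mm / 0.917 mm per year = 16666.41 years ≈ 16666 annual layers.

16666 annual layers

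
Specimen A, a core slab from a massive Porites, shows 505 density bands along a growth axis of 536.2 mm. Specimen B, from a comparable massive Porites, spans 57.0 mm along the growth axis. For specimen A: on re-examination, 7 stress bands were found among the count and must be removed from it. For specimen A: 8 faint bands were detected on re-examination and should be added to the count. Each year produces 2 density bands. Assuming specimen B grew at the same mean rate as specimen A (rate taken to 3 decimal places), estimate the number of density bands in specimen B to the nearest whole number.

54 density bands

Specimen A: true density band count = 505 − 7 + 8 = 506.
Specimen A: dividing by 2 density bands per year: 506 / 2 = 253 years.
A: 536.2 mm over 253 years gives 536.2 / 253 ≈ 2.119 mm per year.
For B, 57.0 / 2.119 = 26.90 years; at 2 density bands per year that is 26.90 × 2 ≈ 54 density bands.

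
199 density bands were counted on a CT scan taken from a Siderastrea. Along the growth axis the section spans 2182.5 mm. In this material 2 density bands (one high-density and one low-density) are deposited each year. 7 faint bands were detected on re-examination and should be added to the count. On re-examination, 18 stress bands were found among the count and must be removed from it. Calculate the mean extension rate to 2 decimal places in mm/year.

Adjusted count: 199 − 18 + 7 = 188 density bands.
Dividing by 2 density bands per year: 188 / 2 = 94 years.
Extension rate ≈ 2182.5 / 94 = 23.22 mm/year.

23.22 mm/year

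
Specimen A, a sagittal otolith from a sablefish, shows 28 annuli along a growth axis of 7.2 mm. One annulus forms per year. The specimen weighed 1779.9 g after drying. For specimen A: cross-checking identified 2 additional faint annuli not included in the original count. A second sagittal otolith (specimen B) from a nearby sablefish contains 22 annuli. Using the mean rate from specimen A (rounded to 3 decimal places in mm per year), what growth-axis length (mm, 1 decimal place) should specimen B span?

Specimen A: adjusted count: 28 + 2 = 30 annuli.
A: Extension rate ≈ 7.2 / 30 = 0.240 mm/year.
For B, 0.240 mm/year × 22 years = 5.3 mm.

5.3 mm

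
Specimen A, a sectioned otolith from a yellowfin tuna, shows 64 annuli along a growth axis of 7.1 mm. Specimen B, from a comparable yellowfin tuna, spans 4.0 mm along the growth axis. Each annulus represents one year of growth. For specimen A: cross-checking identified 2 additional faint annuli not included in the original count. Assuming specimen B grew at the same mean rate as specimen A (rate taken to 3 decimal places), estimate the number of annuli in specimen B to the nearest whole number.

37 annuli

Specimen A: adjusted count: 64 + 2 = 66 annuli.
A: 7.1 mm over 66 years gives 7.1 / 66 ≈ 0.108 mm/year.
For B, 4.0 / 0.108 = 37.04 years ≈ 37 annuli.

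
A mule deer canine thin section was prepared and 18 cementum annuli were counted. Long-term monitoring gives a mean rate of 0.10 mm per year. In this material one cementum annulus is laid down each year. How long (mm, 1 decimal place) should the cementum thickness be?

1.8 mm

18 years of growth are recorded.
Length ≈ 0.10 × 18 = 1.8 mm.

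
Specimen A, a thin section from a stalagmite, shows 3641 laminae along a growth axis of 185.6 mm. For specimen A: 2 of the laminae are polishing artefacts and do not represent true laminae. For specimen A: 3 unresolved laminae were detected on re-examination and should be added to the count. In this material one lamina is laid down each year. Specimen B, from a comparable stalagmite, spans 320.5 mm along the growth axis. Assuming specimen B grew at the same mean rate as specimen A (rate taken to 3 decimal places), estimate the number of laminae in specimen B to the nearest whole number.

6284 laminae

Specimen A: true lamina count = 3641 − 2 + 3 = 3642.
A: Mean rate = 185.6 mm / 3642 years ≈ 0.051 mm/year.
Specimen B: 320.5 mm / 0.051 mm per year = 6284.31 years ≈ 6284 laminae.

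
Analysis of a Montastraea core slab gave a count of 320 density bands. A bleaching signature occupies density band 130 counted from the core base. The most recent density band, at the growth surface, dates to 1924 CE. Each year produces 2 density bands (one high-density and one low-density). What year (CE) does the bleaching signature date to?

1829 CE

The bleaching signature sits at density band 130 from the core base, so 320 − 130 = 190 density bands formed after it.
Dividing by 2 density bands per year: 190 / 2 = 95 years.
Counting back 95 years from 1924 CE places the bleaching signature in 1924 − 95 = 1829 CE.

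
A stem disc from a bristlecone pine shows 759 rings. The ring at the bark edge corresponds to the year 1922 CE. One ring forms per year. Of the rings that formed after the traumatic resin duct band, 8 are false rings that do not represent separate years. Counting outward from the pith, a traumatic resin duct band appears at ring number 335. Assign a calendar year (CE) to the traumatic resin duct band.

1506 CE

Between ring 335 and the bark edge there are 759 − 335 = 424 rings.
Excluding 8 false rings: 424 − 8 = 416.
1922 − 416 = 1506 CE.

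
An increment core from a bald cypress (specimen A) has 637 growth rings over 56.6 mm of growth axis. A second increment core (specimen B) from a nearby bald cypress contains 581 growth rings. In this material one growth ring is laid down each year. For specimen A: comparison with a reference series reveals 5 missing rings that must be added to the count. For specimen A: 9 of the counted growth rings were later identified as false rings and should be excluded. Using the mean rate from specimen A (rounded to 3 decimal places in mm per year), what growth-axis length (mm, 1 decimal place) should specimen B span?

Specimen A: correcting the raw count gives 637 − 9 + 5 = 633 true growth rings.
A: 56.6 mm over 633 years gives 56.6 / 633 ≈ 0.089 mm per year.
For B, 0.089 mm/year × 581 years = 51.7 mm.

51.7 mm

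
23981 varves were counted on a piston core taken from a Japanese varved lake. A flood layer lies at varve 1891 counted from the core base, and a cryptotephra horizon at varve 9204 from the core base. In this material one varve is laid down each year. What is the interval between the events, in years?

Separation: 9204 − 1891 = 7313 varves.
One varve per year makes the interval 7313 years.

7313 yr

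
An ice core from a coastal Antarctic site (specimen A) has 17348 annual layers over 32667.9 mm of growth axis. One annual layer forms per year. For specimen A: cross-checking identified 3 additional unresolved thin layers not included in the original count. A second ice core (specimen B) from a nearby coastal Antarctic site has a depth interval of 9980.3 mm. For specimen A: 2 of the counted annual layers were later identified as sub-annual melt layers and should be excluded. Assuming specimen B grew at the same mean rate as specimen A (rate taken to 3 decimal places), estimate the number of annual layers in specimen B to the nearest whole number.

Specimen A: correcting the raw count gives 17348 − 2 + 3 = 17349 true annual layers.
A: Mean rate = 32667.9 mm / 17349 years ≈ 1.883 mm/yr.
For B, 9980.3 / 1.883 = 5300.21 years ≈ 5300 annual layers.

5300 annual layers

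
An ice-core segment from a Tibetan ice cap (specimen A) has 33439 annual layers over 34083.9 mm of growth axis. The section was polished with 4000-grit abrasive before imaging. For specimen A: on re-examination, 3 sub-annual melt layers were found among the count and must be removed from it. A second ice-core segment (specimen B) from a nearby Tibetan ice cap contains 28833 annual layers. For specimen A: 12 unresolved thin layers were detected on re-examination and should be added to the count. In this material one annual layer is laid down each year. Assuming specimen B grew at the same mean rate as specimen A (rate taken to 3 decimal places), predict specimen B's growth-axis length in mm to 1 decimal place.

Specimen A: true annual layer count = 33439 − 3 + 12 = 33448.
A: Mean rate = 34083.9 mm / 33448 years ≈ 1.019 mm/year.
Length of B = 1.019 × 28833 = 29380.8 mm.

29380.8 mm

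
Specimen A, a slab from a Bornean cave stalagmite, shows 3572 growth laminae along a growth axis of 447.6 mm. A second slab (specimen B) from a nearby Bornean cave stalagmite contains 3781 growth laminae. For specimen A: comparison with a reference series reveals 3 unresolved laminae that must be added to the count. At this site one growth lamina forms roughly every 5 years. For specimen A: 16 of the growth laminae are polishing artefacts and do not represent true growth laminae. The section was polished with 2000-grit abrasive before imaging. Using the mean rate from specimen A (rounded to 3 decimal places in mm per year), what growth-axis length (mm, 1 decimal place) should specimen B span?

472.6 mm

Specimen A: true growth lamina count = 3572 − 16 + 3 = 3559.
Specimen A: multiplying by 5 years per growth lamina: 3559 × 5 = 17795 years.
A: 447.6 mm over 17795 years gives 447.6 / 17795 ≈ 0.025 mm per year.
Specimen B: 3781 growth laminae at 5 years each span 3781 × 5 = 18905 years. For B, 0.025 mm/year × 18905 years = 472.6 mm.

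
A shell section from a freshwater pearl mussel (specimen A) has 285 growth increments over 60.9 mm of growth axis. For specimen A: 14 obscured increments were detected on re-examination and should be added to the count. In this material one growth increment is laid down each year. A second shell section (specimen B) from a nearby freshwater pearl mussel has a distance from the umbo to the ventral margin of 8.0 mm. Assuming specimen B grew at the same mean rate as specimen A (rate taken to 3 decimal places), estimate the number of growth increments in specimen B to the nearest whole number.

39 growth increments

Specimen A: true growth increment count = 285 + 14 = 299.
A: Mean rate = 60.9 mm / 299 years ≈ 0.204 mm per year.
Specimen B: 8.0 mm / 0.204 mm per year = 39.22 years ≈ 39 growth increments.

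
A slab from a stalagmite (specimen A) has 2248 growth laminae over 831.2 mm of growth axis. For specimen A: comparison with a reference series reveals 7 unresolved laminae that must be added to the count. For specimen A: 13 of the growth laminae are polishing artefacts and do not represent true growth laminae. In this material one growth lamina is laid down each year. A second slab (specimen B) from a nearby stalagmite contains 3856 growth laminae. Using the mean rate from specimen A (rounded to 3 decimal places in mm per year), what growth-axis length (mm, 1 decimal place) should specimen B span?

Specimen A: true growth lamina count = 2248 − 13 + 7 = 2242.
A: 831.2 mm over 2242 years gives 831.2 / 2242 ≈ 0.371 mm per year.
For B, 0.371 mm/year × 3856 years = 1430.6 mm.

1430.6 mm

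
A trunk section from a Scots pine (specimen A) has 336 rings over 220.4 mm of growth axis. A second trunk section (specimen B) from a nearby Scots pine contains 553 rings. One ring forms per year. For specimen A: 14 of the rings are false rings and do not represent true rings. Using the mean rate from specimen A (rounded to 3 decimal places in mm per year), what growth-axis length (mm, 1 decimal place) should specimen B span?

378.3 mm

Specimen A: true ring count = 336 − 14 = 322.
A: Mean rate = 220.4 mm / 322 years ≈ 0.684 mm/yr.
For B, 0.684 mm/year × 553 years = 378.3 mm.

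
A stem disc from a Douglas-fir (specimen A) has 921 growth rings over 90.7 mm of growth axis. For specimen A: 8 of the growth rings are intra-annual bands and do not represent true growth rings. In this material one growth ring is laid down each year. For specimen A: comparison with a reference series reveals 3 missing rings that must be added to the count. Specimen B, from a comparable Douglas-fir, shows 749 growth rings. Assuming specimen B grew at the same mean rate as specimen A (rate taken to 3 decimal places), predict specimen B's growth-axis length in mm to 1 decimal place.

Specimen A: adjusted count: 921 − 8 + 3 = 916 growth rings.
A: 90.7 mm over 916 years gives 90.7 / 916 ≈ 0.099 mm per year.
B's length ≈ 0.099 × 749 = 74.2 mm.

74.2 mm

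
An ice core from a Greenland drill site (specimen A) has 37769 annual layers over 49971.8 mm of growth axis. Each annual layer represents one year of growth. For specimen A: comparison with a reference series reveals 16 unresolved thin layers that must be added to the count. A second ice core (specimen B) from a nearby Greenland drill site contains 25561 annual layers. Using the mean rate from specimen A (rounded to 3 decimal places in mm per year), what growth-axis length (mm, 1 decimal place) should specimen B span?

Specimen A: adjusted count: 37769 + 16 = 37785 annual layers.
A: Extension rate ≈ 49971.8 / 37785 = 1.323 mm/year.
Length of B = 1.323 × 25561 = 33817.2 mm.

33817.2 mm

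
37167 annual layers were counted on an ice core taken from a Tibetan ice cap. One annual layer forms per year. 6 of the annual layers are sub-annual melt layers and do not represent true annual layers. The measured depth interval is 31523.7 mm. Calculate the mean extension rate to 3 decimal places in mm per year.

0.848 mm per year

Adjusted count: 37167 − 6 = 37161 annual layers.
Extension rate ≈ 31523.7 / 37161 = 0.848 mm per year.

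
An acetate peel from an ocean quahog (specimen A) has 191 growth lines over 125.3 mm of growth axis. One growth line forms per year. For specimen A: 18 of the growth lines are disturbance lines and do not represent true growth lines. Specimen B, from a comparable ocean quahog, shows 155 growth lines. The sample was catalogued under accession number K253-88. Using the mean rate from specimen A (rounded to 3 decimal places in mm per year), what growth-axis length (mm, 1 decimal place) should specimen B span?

Specimen A: after corrections the count is 191 − 18 = 173 growth lines.
A: Mean rate = 125.3 mm / 173 years ≈ 0.724 mm/yr.
B's length ≈ 0.724 × 155 = 112.2 mm.

112.2 mm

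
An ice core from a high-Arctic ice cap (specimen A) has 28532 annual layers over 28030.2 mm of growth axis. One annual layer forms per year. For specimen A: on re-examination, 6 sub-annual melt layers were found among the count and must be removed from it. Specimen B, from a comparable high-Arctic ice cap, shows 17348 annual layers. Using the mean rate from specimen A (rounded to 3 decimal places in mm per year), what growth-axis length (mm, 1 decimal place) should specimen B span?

Specimen A: correcting the raw count gives 28532 − 6 = 28526 true annual layers.
A: Mean rate = 28030.2 mm / 28526 years ≈ 0.983 mm/year.
For B, 0.983 mm/year × 17348 years = 17053.1 mm.

17053.1 mm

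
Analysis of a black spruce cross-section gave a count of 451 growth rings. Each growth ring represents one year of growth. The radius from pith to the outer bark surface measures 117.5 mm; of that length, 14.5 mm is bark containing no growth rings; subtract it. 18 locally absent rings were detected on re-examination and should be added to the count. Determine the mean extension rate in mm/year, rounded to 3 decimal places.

0.220 mm/year

After corrections the count is 451 + 18 = 469 growth rings.
Net length = 117.5 − 14.5 = 103.0 mm.
103.0 mm over 469 years gives 103.0 / 469 ≈ 0.220 mm/year.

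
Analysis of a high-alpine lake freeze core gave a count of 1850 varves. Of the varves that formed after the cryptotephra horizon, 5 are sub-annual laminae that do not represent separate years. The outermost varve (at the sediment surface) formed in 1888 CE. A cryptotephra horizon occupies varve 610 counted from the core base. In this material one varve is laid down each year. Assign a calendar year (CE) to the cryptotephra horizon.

The cryptotephra horizon sits at varve 610 from the core base, so 1850 − 610 = 1240 varves formed after it.
1240 − 5 false = 1235 true varves after the cryptotephra horizon.
1888 − 1235 = 653 CE.

653 CE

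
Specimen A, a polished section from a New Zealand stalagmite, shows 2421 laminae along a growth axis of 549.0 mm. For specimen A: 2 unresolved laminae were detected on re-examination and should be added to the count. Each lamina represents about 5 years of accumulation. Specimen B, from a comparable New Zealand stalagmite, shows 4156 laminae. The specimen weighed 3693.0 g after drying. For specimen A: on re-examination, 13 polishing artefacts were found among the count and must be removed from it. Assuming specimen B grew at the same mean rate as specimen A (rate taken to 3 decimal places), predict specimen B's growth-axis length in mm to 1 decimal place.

Specimen A: true lamina count = 2421 − 13 + 2 = 2410.
Specimen A: 2410 laminae at 5 years each span 2410 × 5 = 12050 years.
A: Mean rate = 549.0 mm / 12050 years ≈ 0.046 mm/year.
Specimen B: at 5 years per lamina, 4156 × 5 = 20780 years. For B, 0.046 mm/year × 20780 years = 955.9 mm.

955.9 mm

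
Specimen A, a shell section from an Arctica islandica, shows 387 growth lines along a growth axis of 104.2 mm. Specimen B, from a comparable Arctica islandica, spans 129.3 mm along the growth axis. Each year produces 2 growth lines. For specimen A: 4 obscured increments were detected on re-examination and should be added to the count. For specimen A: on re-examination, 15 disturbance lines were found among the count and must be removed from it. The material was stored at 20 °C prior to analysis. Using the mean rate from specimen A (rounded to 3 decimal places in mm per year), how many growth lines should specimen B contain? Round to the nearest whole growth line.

Specimen A: correcting the raw count gives 387 − 15 + 4 = 376 true growth lines.
Specimen A: with 2 growth lines per year, 376 / 2 = 188 years.
A: 104.2 mm over 188 years gives 104.2 / 188 ≈ 0.554 mm/yr.
B spans 129.3 / 0.554 = 233.39 years; at 2 growth lines per year that is 233.39 × 2 ≈ 467 growth lines.

467 growth lines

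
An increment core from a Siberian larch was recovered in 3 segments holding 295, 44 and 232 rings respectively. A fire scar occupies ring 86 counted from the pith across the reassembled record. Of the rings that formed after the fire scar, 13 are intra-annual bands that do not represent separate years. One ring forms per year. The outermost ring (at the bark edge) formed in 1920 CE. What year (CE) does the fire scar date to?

1448 CE

Total rings = 295 + 44 + 232 = 571.
Between ring 86 and the bark edge there are 571 − 86 = 485 rings.
Excluding 13 false rings: 485 − 13 = 472.
Counting back 472 years from 1920 CE places the fire scar in 1920 − 472 = 1448 CE.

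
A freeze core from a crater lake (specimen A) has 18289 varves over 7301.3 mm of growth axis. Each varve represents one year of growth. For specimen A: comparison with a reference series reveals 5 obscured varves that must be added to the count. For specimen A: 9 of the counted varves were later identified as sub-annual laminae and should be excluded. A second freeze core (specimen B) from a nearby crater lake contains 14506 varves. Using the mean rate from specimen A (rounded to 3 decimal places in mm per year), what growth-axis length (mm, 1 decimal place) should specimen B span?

Specimen A: adjusted count: 18289 − 9 + 5 = 18285 varves.
A: Mean rate = 7301.3 mm / 18285 years ≈ 0.399 mm per year.
Length of B = 0.399 × 14506 = 5787.9 mm.

5787.9 mm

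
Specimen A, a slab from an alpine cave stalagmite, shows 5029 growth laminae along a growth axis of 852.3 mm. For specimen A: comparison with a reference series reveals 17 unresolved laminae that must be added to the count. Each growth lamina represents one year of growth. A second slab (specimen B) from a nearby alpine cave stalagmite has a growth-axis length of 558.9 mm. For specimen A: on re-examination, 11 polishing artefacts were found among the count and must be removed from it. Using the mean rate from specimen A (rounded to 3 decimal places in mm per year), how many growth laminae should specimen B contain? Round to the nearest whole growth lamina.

3307 growth laminae

Specimen A: correcting the raw count gives 5029 − 11 + 17 = 5035 true growth laminae.
A: 852.3 mm over 5035 years gives 852.3 / 5035 ≈ 0.169 mm/yr.
For B, 558.9 / 0.169 = 3307.10 years ≈ 3307 growth laminae.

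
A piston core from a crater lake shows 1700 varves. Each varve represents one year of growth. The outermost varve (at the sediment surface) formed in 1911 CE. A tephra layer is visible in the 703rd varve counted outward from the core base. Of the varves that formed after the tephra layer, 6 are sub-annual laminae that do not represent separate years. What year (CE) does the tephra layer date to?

920 CE

The tephra layer sits at varve 703 from the core base, so 1700 − 703 = 997 varves formed after it.
Excluding 6 false varves: 997 − 6 = 991.
The varve at the sediment surface is 1911 CE, so the tephra layer dates to 1911 − 991 = 920 CE.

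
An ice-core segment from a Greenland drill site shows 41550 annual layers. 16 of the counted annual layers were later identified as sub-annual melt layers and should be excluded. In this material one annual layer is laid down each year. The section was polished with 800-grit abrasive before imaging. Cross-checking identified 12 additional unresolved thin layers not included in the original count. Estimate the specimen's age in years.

41546 yr

Adjusted count: 41550 − 16 + 12 = 41546 annual layers.
One annual layer per year makes the duration 41546 years.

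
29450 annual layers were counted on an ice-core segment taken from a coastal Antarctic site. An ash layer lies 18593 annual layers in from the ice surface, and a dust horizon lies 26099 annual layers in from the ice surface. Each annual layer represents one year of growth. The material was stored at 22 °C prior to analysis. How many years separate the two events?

The two markers are separated by 26099 − 18593 = 7506 annual layers.
One annual layer per year makes the interval 7506 years.

7506 yr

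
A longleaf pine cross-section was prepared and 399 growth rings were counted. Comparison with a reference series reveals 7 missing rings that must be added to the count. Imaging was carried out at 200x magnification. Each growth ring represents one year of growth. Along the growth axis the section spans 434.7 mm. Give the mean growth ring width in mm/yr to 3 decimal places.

1.071 mm/yr

After corrections the count is 399 + 7 = 406 growth rings.
Mean rate = 434.7 mm / 406 years ≈ 1.071 mm/yr.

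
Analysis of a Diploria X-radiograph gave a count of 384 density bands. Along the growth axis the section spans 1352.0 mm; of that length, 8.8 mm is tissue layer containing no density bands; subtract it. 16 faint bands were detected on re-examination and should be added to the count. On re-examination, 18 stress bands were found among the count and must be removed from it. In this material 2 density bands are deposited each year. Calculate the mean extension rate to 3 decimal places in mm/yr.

7.032 mm/yr

After corrections the count is 384 − 18 + 16 = 382 density bands.
Dividing by 2 density bands per year: 382 / 2 = 191 years.
Removing the 8.8 mm offcut leaves 1352.0 − 8.8 = 1343.2 mm.
Mean rate = 1343.2 mm / 191 years ≈ 7.032 mm/yr.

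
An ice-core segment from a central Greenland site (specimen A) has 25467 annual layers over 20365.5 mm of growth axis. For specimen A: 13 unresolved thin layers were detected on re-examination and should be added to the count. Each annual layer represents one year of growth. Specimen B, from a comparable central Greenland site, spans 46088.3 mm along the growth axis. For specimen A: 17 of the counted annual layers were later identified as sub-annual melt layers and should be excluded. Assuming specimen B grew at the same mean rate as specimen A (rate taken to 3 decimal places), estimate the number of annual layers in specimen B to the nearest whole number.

Specimen A: true annual layer count = 25467 − 17 + 13 = 25463.
A: Mean rate = 20365.5 mm / 25463 years ≈ 0.800 mm per year.
Specimen B: 46088.3 mm / 0.800 mm per year = 57610.38 years ≈ 57610 annual layers.

57610 annual layers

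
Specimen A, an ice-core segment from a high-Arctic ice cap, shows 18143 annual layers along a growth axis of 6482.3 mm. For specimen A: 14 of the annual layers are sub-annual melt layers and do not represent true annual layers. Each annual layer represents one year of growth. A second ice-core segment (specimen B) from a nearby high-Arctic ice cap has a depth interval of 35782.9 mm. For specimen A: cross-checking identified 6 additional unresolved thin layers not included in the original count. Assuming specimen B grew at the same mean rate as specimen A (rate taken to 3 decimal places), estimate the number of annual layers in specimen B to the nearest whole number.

100232 annual layers

Specimen A: adjusted count: 18143 − 14 + 6 = 18135 annual layers.
A: 6482.3 mm over 18135 years gives 6482.3 / 18135 ≈ 0.357 mm/year.
B spans 35782.9 / 0.357 = 100232.21 years ≈ 100232 annual layers.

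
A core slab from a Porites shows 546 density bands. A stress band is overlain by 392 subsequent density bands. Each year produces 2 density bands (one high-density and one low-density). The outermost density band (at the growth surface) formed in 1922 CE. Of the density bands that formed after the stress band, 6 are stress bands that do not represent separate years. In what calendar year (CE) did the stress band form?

1729 CE

There are 392 density bands younger than the stress band.
Removing the 6 false density bands leaves 392 − 6 = 386 true density bands beyond the stress band.
With 2 density bands per year, 386 / 2 = 193 years.
Counting back 193 years from 1922 CE places the stress band in 1922 − 193 = 1729 CE.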